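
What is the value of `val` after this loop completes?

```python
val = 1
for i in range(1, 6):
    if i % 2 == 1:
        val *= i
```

Let's trace through this code step by step.

Initialize: val = 1
Entering loop: for i in range(1, 6):
After iteration 1: i = 1, val = 1
After iteration 2: i = 2, val = 1
After iteration 3: i = 3, val = 3
After iteration 4: i = 4, val = 3
After iteration 5: i = 5, val = 15
Loop ends.

Final answer: 15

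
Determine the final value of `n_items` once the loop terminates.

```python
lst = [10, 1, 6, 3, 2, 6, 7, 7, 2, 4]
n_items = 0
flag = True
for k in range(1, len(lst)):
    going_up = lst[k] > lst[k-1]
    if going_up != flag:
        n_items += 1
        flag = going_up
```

Let's trace through this code step by step.

Initialize: lst = [10, 1, 6, 3, 2, 6, 7, 7, 2, 4]
Initialize: n_items = 0
Initialize: flag = True
Entering loop: for k in range(1, len(lst)):
After iteration 1: k = 1, n_items = 1, flag = False, going_up = False
After iteration 2: k = 2, n_items = 2, flag = True, going_up = True
After iteration 3: k = 3, n_items = 3, flag = False, going_up = False
After iteration 4: k = 4, n_items = 3, flag = False, going_up = False
After iteration 5: k = 5, n_items = 4, flag = True, going_up = True
After iteration 6: k = 6, n_items = 4, flag = True, going_up = True
After iteration 7: k = 7, n_items = 5, flag = False, going_up = False
After iteration 8: k = 8, n_items = 5, flag = False, going_up = False
After iteration 9: k = 9, n_items = 6, flag = True, going_up = True
Loop ends.

Final answer: 6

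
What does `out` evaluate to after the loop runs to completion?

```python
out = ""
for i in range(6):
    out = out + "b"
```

Let's trace through this code step by step.

Initialize: out = ''
Entering loop: for i in range(6):
After iteration 1: i = 0, out = 'b'
After iteration 2: i = 1, out = 'bb'
After iteration 3: i = 2, out = 'bbb'
After iteration 4: i = 3, out = 'bbbb'
After iteration 5: i = 4, out = 'bbbbb'
After iteration 6: i = 5, out = 'bbbbbb'
Loop ends.

Final answer: 'bbbbbb'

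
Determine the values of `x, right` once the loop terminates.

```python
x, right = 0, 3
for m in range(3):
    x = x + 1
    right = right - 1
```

Let's trace through this code step by step.

Initialize: x = 0
Initialize: right = 3
Entering loop: for m in range(3):
After iteration 1: m = 0, x = 1, right = 2
After iteration 2: m = 1, x = 2, right = 1
After iteration 3: m = 2, x = 3, right = 0
Loop ends.

Final answer: 3, 0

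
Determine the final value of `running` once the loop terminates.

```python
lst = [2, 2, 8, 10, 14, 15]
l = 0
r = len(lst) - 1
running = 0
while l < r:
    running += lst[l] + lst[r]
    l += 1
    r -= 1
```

Let's trace through this code step by step.

Initialize: lst = [2, 2, 8, 10, 14, 15]
Initialize: l = 0
Initialize: r = 5
Initialize: running = 0
Entering loop: while l < r:
After iteration 1: l = 1, r = 4, running = 17
After iteration 2: l = 2, r = 3, running = 33
After iteration 3: l = 3, r = 2, running = 51
Loop ends.

Final answer: 51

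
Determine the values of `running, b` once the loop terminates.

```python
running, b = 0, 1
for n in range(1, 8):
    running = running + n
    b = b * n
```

Let's trace through this code step by step.

Initialize: running = 0
Initialize: b = 1
Entering loop: for n in range(1, 8):
After iteration 1: n = 1, running = 1, b = 1
After iteration 2: n = 2, running = 3, b = 2
After iteration 3: n = 3, running = 6, b = 6
After iteration 4: n = 4, running = 10, b = 24
After iteration 5: n = 5, running = 15, b = 120
After iteration 6: n = 6, running = 21, b = 720
After iteration 7: n = 7, running = 28, b = 5040
Loop ends.

Final answer: 28, 5040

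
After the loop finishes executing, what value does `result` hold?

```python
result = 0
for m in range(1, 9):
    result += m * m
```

Let's trace through this code step by step.

Initialize: result = 0
Entering loop: for m in range(1, 9):
After iteration 1: m = 1, result = 1
After iteration 2: m = 2, result = 5
After iteration 3: m = 3, result = 14
After iteration 4: m = 4, result = 30
After iteration 5: m = 5, result = 55
After iteration 6: m = 6, result = 91
After iteration 7: m = 7, result = 140
After iteration 8: m = 8, result = 204
Loop ends.

Final answer: 204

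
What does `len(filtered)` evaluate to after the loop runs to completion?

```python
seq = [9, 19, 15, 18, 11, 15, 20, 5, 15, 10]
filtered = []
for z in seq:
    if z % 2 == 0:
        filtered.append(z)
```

Let's trace through this code step by step.

Initialize: seq = [9, 19, 15, 18, 11, 15, 20, 5, 15, 10]
Initialize: filtered = []
Entering loop: for z in seq:
After iteration 1: z = 9, filtered = []
After iteration 2: z = 19, filtered = []
After iteration 3: z = 15, filtered = []
After iteration 4: z = 18, filtered = [18]
After iteration 5: z = 11, filtered = [18]
After iteration 6: z = 15, filtered = [18]
After iteration 7: z = 20, filtered = [18, 20]
After iteration 8: z = 5, filtered = [18, 20]
After iteration 9: z = 15, filtered = [18, 20]
After iteration 10: z = 10, filtered = [18, 20, 10]
Loop ends.
len(filtered) = 3

Final answer: 3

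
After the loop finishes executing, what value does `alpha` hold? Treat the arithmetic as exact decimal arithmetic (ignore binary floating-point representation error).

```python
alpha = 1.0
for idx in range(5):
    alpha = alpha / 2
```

Let's trace through this code step by step.

Initialize: alpha = 1.0
Entering loop: for idx in range(5):
After iteration 1: idx = 0, alpha = 0.5
After iteration 2: idx = 1, alpha = 0.25
After iteration 3: idx = 2, alpha = 0.125
After iteration 4: idx = 3, alpha = 0.0625
After iteration 5: idx = 4, alpha = 0.03125
Loop ends.

Final answer: 0.03125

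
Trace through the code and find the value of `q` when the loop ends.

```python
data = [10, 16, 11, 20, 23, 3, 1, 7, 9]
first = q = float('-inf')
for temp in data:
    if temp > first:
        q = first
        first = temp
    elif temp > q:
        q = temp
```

Let's trace through this code step by step.

Initialize: data = [10, 16, 11, 20, 23, 3, 1, 7, 9]
Initialize: first = -inf
Initialize: q = -inf
Entering loop: for temp in data:
After iteration 1: temp = 10, first = 10, q = -inf
After iteration 2: temp = 16, first = 16, q = 10
After iteration 3: temp = 11, first = 16, q = 11
After iteration 4: temp = 20, first = 20, q = 16
After iteration 5: temp = 23, first = 23, q = 20
After iteration 6: temp = 3, first = 23, q = 20
After iteration 7: temp = 1, first = 23, q = 20
After iteration 8: temp = 7, first = 23, q = 20
After iteration 9: temp = 9, first = 23, q = 20
Loop ends.

Final answer: 20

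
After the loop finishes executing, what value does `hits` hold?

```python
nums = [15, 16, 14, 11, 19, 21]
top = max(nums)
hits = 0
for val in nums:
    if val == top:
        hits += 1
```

Let's trace through this code step by step.

Initialize: nums = [15, 16, 14, 11, 19, 21]
Initialize: top = 21
Initialize: hits = 0
Entering loop: for val in nums:
After iteration 1: val = 15, hits = 0
After iteration 2: val = 16, hits = 0
After iteration 3: val = 14, hits = 0
After iteration 4: val = 11, hits = 0
After iteration 5: val = 19, hits = 0
After iteration 6: val = 21, hits = 1
Loop ends.

Final answer: 1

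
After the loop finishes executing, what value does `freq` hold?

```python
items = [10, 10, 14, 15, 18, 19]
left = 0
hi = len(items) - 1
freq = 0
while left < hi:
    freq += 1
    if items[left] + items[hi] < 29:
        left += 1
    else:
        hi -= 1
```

Let's trace through this code step by step.

Initialize: items = [10, 10, 14, 15, 18, 19]
Initialize: left = 0
Initialize: hi = 5
Initialize: freq = 0
Entering loop: while left < hi:
After iteration 1: left = 0, hi = 4, freq = 1
After iteration 2: left = 1, hi = 4, freq = 2
After iteration 3: left = 2, hi = 4, freq = 3
After iteration 4: left = 2, hi = 3, freq = 4
After iteration 5: left = 2, hi = 2, freq = 5
Loop ends.

Final answer: 5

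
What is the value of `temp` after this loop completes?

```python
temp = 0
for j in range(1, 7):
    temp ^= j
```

Let's trace through this code step by step.

Initialize: temp = 0
Entering loop: for j in range(1, 7):
After iteration 1: j = 1, temp = 1
After iteration 2: j = 2, temp = 3
After iteration 3: j = 3, temp = 0
After iteration 4: j = 4, temp = 4
After iteration 5: j = 5, temp = 1
After iteration 6: j = 6, temp = 7
Loop ends.

Final answer: 7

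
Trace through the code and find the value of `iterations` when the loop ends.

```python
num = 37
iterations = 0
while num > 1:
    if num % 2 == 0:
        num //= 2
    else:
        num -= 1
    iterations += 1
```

Let's trace through this code step by step.

Initialize: num = 37
Initialize: iterations = 0
Entering loop: while num > 1:
After iteration 1: num = 36, iterations = 1
After iteration 2: num = 18, iterations = 2
After iteration 3: num = 9, iterations = 3
After iteration 4: num = 8, iterations = 4
After iteration 5: num = 4, iterations = 5
After iteration 6: num = 2, iterations = 6
After iteration 7: num = 1, iterations = 7
Loop ends.

Final answer: 7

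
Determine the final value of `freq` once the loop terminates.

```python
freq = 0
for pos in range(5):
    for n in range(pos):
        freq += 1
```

Let's trace through this code step by step.

Initialize: freq = 0
Entering loop: for pos in range(5):
After iteration 1: pos = 0, freq = 0
After iteration 2: pos = 1, freq = 1, n = 0
After iteration 3: pos = 2, freq = 3, n = 1
After iteration 4: pos = 3, freq = 6, n = 2
After iteration 5: pos = 4, freq = 10, n = 3
Loop ends.

Final answer: 10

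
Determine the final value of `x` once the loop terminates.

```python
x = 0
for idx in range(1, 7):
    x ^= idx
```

Let's trace through this code step by step.

Initialize: x = 0
Entering loop: for idx in range(1, 7):
After iteration 1: idx = 1, x = 1
After iteration 2: idx = 2, x = 3
After iteration 3: idx = 3, x = 0
After iteration 4: idx = 4, x = 4
After iteration 5: idx = 5, x = 1
After iteration 6: idx = 6, x = 7
Loop ends.

Final answer: 7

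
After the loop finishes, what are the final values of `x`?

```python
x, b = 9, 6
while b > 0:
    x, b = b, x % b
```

Let's trace through this code step by step.

Initialize: x = 9
Initialize: b = 6
Entering loop: while b > 0:
After iteration 1: x = 6, b = 3
After iteration 2: x = 3, b = 0
Loop ends.

Final answer: 3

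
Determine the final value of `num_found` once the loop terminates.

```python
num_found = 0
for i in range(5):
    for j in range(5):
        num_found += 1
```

Let's trace through this code step by step.

Initialize: num_found = 0
Entering loop: for i in range(5):
After iteration 1: i = 0, num_found = 5
After iteration 2: i = 1, num_found = 10
After iteration 3: i = 2, num_found = 15
After iteration 4: i = 3, num_found = 20
After iteration 5: i = 4, num_found = 25
Loop ends.

Final answer: 25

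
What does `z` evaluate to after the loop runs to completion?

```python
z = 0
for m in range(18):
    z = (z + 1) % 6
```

Let's trace through this code step by step.

Initialize: z = 0
Entering loop: for m in range(18):
After iteration 1: m = 0, z = 1
After iteration 2: m = 1, z = 2
After iteration 3: m = 2, z = 3
After iteration 4: m = 3, z = 4
After iteration 5: m = 4, z = 5
After iteration 6: m = 5, z = 0
After iteration 7: m = 6, z = 1
After iteration 8: m = 7, z = 2
After iteration 9: m = 8, z = 3
After iteration 10: m = 9, z = 4
After iteration 11: m = 10, z = 5
After iteration 12: m = 11, z = 0
After iteration 13: m = 12, z = 1
After iteration 14: m = 13, z = 2
After iteration 15: m = 14, z = 3
After iteration 16: m = 15, z = 4
After iteration 17: m = 16, z = 5
After iteration 18: m = 17, z = 0
Loop ends.

Final answer: 0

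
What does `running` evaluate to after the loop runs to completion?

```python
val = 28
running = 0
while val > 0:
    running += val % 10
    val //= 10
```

Let's trace through this code step by step.

Initialize: val = 28
Initialize: running = 0
Entering loop: while val > 0:
After iteration 1: val = 2, running = 8
After iteration 2: val = 0, running = 10
Loop ends.

Final answer: 10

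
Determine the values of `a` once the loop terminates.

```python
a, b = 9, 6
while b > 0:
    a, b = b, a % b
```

Let's trace through this code step by step.

Initialize: a = 9
Initialize: b = 6
Entering loop: while b > 0:
After iteration 1: a = 6, b = 3
After iteration 2: a = 3, b = 0
Loop ends.

Final answer: 3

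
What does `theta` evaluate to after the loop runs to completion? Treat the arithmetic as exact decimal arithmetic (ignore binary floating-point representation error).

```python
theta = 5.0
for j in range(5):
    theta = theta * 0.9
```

Let's trace through this code step by step.

Initialize: theta = 5.0
Entering loop: for j in range(5):
After iteration 1: j = 0, theta = 4.5
After iteration 2: j = 1, theta = 4.05
After iteration 3: j = 2, theta = 3.645
After iteration 4: j = 3, theta = 3.2805
After iteration 5: j = 4, theta = 2.95245
Loop ends.

Final answer: 2.95245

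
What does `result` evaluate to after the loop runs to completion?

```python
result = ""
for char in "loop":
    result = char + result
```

Let's trace through this code step by step.

Initialize: result = ''
Entering loop: for char in "loop":
After iteration 1: char = 'l', result = 'l'
After iteration 2: char = 'o', result = 'ol'
After iteration 3: char = 'o', result = 'ool'
After iteration 4: char = 'p', result = 'pool'
Loop ends.

Final answer: 'pool'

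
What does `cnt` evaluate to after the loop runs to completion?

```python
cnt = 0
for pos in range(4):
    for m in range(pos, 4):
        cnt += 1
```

Let's trace through this code step by step.

Initialize: cnt = 0
Entering loop: for pos in range(4):
After iteration 1: pos = 0, cnt = 4
After iteration 2: pos = 1, cnt = 7
After iteration 3: pos = 2, cnt = 9
After iteration 4: pos = 3, cnt = 10
Loop ends.

Final answer: 10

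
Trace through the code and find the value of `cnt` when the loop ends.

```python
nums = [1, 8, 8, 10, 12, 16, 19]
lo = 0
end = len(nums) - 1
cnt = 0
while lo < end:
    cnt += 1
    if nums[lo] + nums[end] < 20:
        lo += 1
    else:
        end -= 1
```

Let's trace through this code step by step.

Initialize: nums = [1, 8, 8, 10, 12, 16, 19]
Initialize: lo = 0
Initialize: end = 6
Initialize: cnt = 0
Entering loop: while lo < end:
After iteration 1: lo = 0, end = 5, cnt = 1
After iteration 2: lo = 1, end = 5, cnt = 2
After iteration 3: lo = 1, end = 4, cnt = 3
After iteration 4: lo = 1, end = 3, cnt = 4
After iteration 5: lo = 2, end = 3, cnt = 5
After iteration 6: lo = 3, end = 3, cnt = 6
Loop ends.

Final answer: 6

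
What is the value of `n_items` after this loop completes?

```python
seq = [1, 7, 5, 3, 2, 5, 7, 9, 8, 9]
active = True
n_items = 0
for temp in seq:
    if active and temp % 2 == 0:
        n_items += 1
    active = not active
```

Let's trace through this code step by step.

Initialize: seq = [1, 7, 5, 3, 2, 5, 7, 9, 8, 9]
Initialize: active = True
Initialize: n_items = 0
Entering loop: for temp in seq:
After iteration 1: temp = 1, active = False, n_items = 0
After iteration 2: temp = 7, active = True, n_items = 0
After iteration 3: temp = 5, active = False, n_items = 0
After iteration 4: temp = 3, active = True, n_items = 0
After iteration 5: temp = 2, active = False, n_items = 1
After iteration 6: temp = 5, active = True, n_items = 1
After iteration 7: temp = 7, active = False, n_items = 1
After iteration 8: temp = 9, active = True, n_items = 1
After iteration 9: temp = 8, active = False, n_items = 2
After iteration 10: temp = 9, active = True, n_items = 2
Loop ends.

Final answer: 2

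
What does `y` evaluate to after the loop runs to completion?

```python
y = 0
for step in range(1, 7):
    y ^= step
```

Let's trace through this code step by step.

Initialize: y = 0
Entering loop: for step in range(1, 7):
After iteration 1: step = 1, y = 1
After iteration 2: step = 2, y = 3
After iteration 3: step = 3, y = 0
After iteration 4: step = 4, y = 4
After iteration 5: step = 5, y = 1
After iteration 6: step = 6, y = 7
Loop ends.

Final answer: 7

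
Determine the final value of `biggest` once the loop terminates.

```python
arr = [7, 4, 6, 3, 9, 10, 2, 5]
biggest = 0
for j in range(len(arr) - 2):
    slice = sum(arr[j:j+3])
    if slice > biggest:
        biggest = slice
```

Let's trace through this code step by step.

Initialize: arr = [7, 4, 6, 3, 9, 10, 2, 5]
Initialize: biggest = 0
Entering loop: for j in range(len(arr) - 2):
After iteration 1: j = 0, biggest = 17, slice = 17
After iteration 2: j = 1, biggest = 17, slice = 13
After iteration 3: j = 2, biggest = 18, slice = 18
After iteration 4: j = 3, biggest = 22, slice = 22
After iteration 5: j = 4, biggest = 22, slice = 21
After iteration 6: j = 5, biggest = 22, slice = 17
Loop ends.

Final answer: 22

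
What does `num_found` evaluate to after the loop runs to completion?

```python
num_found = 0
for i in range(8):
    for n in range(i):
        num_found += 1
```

Let's trace through this code step by step.

Initialize: num_found = 0
Entering loop: for i in range(8):
After iteration 1: i = 0, num_found = 0
After iteration 2: i = 1, num_found = 1, n = 0
After iteration 3: i = 2, num_found = 3, n = 1
After iteration 4: i = 3, num_found = 6, n = 2
After iteration 5: i = 4, num_found = 10, n = 3
After iteration 6: i = 5, num_found = 15, n = 4
After iteration 7: i = 6, num_found = 21, n = 5
After iteration 8: i = 7, num_found = 28, n = 6
Loop ends.

Final answer: 28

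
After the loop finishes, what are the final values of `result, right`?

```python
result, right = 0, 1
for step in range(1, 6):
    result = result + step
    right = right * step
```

Let's trace through this code step by step.

Initialize: result = 0
Initialize: right = 1
Entering loop: for step in range(1, 6):
After iteration 1: step = 1, result = 1, right = 1
After iteration 2: step = 2, result = 3, right = 2
After iteration 3: step = 3, result = 6, right = 6
After iteration 4: step = 4, result = 10, right = 24
After iteration 5: step = 5, result = 15, right = 120
Loop ends.

Final answer: 15, 120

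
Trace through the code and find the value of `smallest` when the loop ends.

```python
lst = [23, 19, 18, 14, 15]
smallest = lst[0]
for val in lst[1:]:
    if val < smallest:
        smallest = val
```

Let's trace through this code step by step.

Initialize: lst = [23, 19, 18, 14, 15]
Initialize: smallest = 23
Entering loop: for val in lst[1:]:
After iteration 1: val = 19, smallest = 19
After iteration 2: val = 18, smallest = 18
After iteration 3: val = 14, smallest = 14
After iteration 4: val = 15, smallest = 14
Loop ends.

Final answer: 14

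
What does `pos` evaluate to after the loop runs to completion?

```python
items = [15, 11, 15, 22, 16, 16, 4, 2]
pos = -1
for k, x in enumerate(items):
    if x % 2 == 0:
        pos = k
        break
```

Let's trace through this code step by step.

Initialize: items = [15, 11, 15, 22, 16, 16, 4, 2]
Initialize: pos = -1
Entering loop: for k, x in enumerate(items):
After iteration 1: k = 0, x = 15, pos = -1
After iteration 2: k = 1, x = 11, pos = -1
After iteration 3: k = 2, x = 15, pos = -1
After iteration 4: k = 3, x = 22, pos = 3
Loop ends.

Final answer: 3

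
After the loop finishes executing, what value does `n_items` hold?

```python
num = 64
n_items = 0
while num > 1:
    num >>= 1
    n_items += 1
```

Let's trace through this code step by step.

Initialize: num = 64
Initialize: n_items = 0
Entering loop: while num > 1:
After iteration 1: num = 32, n_items = 1
After iteration 2: num = 16, n_items = 2
After iteration 3: num = 8, n_items = 3
After iteration 4: num = 4, n_items = 4
After iteration 5: num = 2, n_items = 5
After iteration 6: num = 1, n_items = 6
Loop ends.

Final answer: 6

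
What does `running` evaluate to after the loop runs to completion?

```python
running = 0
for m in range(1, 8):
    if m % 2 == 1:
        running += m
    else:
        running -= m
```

Let's trace through this code step by step.

Initialize: running = 0
Entering loop: for m in range(1, 8):
After iteration 1: m = 1, running = 1
After iteration 2: m = 2, running = -1
After iteration 3: m = 3, running = 2
After iteration 4: m = 4, running = -2
After iteration 5: m = 5, running = 3
After iteration 6: m = 6, running = -3
After iteration 7: m = 7, running = 4
Loop ends.

Final answer: 4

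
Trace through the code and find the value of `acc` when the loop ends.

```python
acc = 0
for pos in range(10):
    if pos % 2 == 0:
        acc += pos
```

Let's trace through this code step by step.

Initialize: acc = 0
Entering loop: for pos in range(10):
After iteration 1: pos = 0, acc = 0
After iteration 2: pos = 1, acc = 0
After iteration 3: pos = 2, acc = 2
After iteration 4: pos = 3, acc = 2
After iteration 5: pos = 4, acc = 6
After iteration 6: pos = 5, acc = 6
After iteration 7: pos = 6, acc = 12
After iteration 8: pos = 7, acc = 12
After iteration 9: pos = 8, acc = 20
After iteration 10: pos = 9, acc = 20
Loop ends.

Final answer: 20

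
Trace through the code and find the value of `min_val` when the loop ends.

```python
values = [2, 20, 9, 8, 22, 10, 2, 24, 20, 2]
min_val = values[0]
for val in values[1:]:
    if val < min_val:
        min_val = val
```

Let's trace through this code step by step.

Initialize: values = [2, 20, 9, 8, 22, 10, 2, 24, 20, 2]
Initialize: min_val = 2
Entering loop: for val in values[1:]:
After iteration 1: val = 20, min_val = 2
After iteration 2: val = 9, min_val = 2
After iteration 3: val = 8, min_val = 2
After iteration 4: val = 22, min_val = 2
After iteration 5: val = 10, min_val = 2
After iteration 6: val = 2, min_val = 2
After iteration 7: val = 24, min_val = 2
After iteration 8: val = 20, min_val = 2
After iteration 9: val = 2, min_val = 2
Loop ends.

Final answer: 2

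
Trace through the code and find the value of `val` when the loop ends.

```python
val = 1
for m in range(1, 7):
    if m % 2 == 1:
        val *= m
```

Let's trace through this code step by step.

Initialize: val = 1
Entering loop: for m in range(1, 7):
After iteration 1: m = 1, val = 1
After iteration 2: m = 2, val = 1
After iteration 3: m = 3, val = 3
After iteration 4: m = 4, val = 3
After iteration 5: m = 5, val = 15
After iteration 6: m = 6, val = 15
Loop ends.

Final answer: 15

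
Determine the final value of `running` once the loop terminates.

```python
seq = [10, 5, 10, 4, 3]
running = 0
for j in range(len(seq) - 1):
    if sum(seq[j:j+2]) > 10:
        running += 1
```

Let's trace through this code step by step.

Initialize: seq = [10, 5, 10, 4, 3]
Initialize: running = 0
Entering loop: for j in range(len(seq) - 1):
After iteration 1: j = 0, running = 1
After iteration 2: j = 1, running = 2
After iteration 3: j = 2, running = 3
After iteration 4: j = 3, running = 3
Loop ends.

Final answer: 3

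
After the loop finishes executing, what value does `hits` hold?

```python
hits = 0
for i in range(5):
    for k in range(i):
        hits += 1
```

Let's trace through this code step by step.

Initialize: hits = 0
Entering loop: for i in range(5):
After iteration 1: i = 0, hits = 0
After iteration 2: i = 1, hits = 1, k = 0
After iteration 3: i = 2, hits = 3, k = 1
After iteration 4: i = 3, hits = 6, k = 2
After iteration 5: i = 4, hits = 10, k = 3
Loop ends.

Final answer: 10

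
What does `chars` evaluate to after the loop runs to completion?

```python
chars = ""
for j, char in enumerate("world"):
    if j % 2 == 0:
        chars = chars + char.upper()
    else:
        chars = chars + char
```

Let's trace through this code step by step.

Initialize: chars = ''
Entering loop: for j, char in enumerate("world"):
After iteration 1: j = 0, char = 'w', chars = 'W'
After iteration 2: j = 1, char = 'o', chars = 'Wo'
After iteration 3: j = 2, char = 'r', chars = 'WoR'
After iteration 4: j = 3, char = 'l', chars = 'WoRl'
After iteration 5: j = 4, char = 'd', chars = 'WoRlD'
Loop ends.

Final answer: 'WoRlD'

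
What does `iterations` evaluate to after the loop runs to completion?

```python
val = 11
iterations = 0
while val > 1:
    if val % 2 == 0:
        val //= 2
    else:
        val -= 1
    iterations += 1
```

Let's trace through this code step by step.

Initialize: val = 11
Initialize: iterations = 0
Entering loop: while val > 1:
After iteration 1: val = 10, iterations = 1
After iteration 2: val = 5, iterations = 2
After iteration 3: val = 4, iterations = 3
After iteration 4: val = 2, iterations = 4
After iteration 5: val = 1, iterations = 5
Loop ends.

Final answer: 5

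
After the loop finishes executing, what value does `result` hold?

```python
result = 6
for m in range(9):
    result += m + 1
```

Let's trace through this code step by step.

Initialize: result = 6
Entering loop: for m in range(9):
After iteration 1: m = 0, result = 7
After iteration 2: m = 1, result = 9
After iteration 3: m = 2, result = 12
After iteration 4: m = 3, result = 16
After iteration 5: m = 4, result = 21
After iteration 6: m = 5, result = 27
After iteration 7: m = 6, result = 34
After iteration 8: m = 7, result = 42
After iteration 9: m = 8, result = 51
Loop ends.

Final answer: 51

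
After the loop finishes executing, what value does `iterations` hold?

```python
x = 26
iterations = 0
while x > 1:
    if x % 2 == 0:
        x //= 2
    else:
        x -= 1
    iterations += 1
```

Let's trace through this code step by step.

Initialize: x = 26
Initialize: iterations = 0
Entering loop: while x > 1:
After iteration 1: x = 13, iterations = 1
After iteration 2: x = 12, iterations = 2
After iteration 3: x = 6, iterations = 3
After iteration 4: x = 3, iterations = 4
After iteration 5: x = 2, iterations = 5
After iteration 6: x = 1, iterations = 6
Loop ends.

Final answer: 6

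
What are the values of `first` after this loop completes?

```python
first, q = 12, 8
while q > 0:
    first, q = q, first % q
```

Let's trace through this code step by step.

Initialize: first = 12
Initialize: q = 8
Entering loop: while q > 0:
After iteration 1: first = 8, q = 4
After iteration 2: first = 4, q = 0
Loop ends.

Final answer: 4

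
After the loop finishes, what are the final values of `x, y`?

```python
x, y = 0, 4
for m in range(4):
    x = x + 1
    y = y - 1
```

Let's trace through this code step by step.

Initialize: x = 0
Initialize: y = 4
Entering loop: for m in range(4):
After iteration 1: m = 0, x = 1, y = 3
After iteration 2: m = 1, x = 2, y = 2
After iteration 3: m = 2, x = 3, y = 1
After iteration 4: m = 3, x = 4, y = 0
Loop ends.

Final answer: 4, 0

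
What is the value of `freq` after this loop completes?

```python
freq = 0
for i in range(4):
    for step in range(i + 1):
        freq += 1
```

Let's trace through this code step by step.

Initialize: freq = 0
Entering loop: for i in range(4):
After iteration 1: i = 0, freq = 1, step = 0
After iteration 2: i = 1, freq = 3, step = 1
After iteration 3: i = 2, freq = 6, step = 2
After iteration 4: i = 3, freq = 10, step = 3
Loop ends.

Final answer: 10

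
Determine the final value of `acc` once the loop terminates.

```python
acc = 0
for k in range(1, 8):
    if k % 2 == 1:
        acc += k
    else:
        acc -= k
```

Let's trace through this code step by step.

Initialize: acc = 0
Entering loop: for k in range(1, 8):
After iteration 1: k = 1, acc = 1
After iteration 2: k = 2, acc = -1
After iteration 3: k = 3, acc = 2
After iteration 4: k = 4, acc = -2
After iteration 5: k = 5, acc = 3
After iteration 6: k = 6, acc = -3
After iteration 7: k = 7, acc = 4
Loop ends.

Final answer: 4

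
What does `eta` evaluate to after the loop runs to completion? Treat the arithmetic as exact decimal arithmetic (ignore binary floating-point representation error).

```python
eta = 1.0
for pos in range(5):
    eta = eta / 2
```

Let's trace through this code step by step.

Initialize: eta = 1.0
Entering loop: for pos in range(5):
After iteration 1: pos = 0, eta = 0.5
After iteration 2: pos = 1, eta = 0.25
After iteration 3: pos = 2, eta = 0.125
After iteration 4: pos = 3, eta = 0.0625
After iteration 5: pos = 4, eta = 0.03125
Loop ends.

Final answer: 0.03125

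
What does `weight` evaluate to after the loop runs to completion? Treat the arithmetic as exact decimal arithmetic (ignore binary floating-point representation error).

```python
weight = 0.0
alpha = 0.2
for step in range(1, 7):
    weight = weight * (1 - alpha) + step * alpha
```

Let's trace through this code step by step.

Initialize: weight = 0.0
Initialize: alpha = 0.2
Entering loop: for step in range(1, 7):
After iteration 1: step = 1, weight = 0.2
After iteration 2: step = 2, weight = 0.56
After iteration 3: step = 3, weight = 1.048
After iteration 4: step = 4, weight = 1.6384
After iteration 5: step = 5, weight = 2.31072
After iteration 6: step = 6, weight = 3.048576
Loop ends.

Final answer: 3.048576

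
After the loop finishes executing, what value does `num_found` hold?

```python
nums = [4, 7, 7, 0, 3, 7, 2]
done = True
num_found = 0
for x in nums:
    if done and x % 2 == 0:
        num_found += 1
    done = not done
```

Let's trace through this code step by step.

Initialize: nums = [4, 7, 7, 0, 3, 7, 2]
Initialize: done = True
Initialize: num_found = 0
Entering loop: for x in nums:
After iteration 1: x = 4, done = False, num_found = 1
After iteration 2: x = 7, done = True, num_found = 1
After iteration 3: x = 7, done = False, num_found = 1
After iteration 4: x = 0, done = True, num_found = 1
After iteration 5: x = 3, done = False, num_found = 1
After iteration 6: x = 7, done = True, num_found = 1
After iteration 7: x = 2, done = False, num_found = 2
Loop ends.

Final answer: 2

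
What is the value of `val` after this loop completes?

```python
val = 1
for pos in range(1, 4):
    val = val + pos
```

Let's trace through this code step by step.

Initialize: val = 1
Entering loop: for pos in range(1, 4):
After iteration 1: pos = 1, val = 2
After iteration 2: pos = 2, val = 4
After iteration 3: pos = 3, val = 7
Loop ends.

Final answer: 7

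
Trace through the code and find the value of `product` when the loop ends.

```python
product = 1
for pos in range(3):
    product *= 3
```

Let's trace through this code step by step.

Initialize: product = 1
Entering loop: for pos in range(3):
After iteration 1: pos = 0, product = 3
After iteration 2: pos = 1, product = 9
After iteration 3: pos = 2, product = 27
Loop ends.

Final answer: 27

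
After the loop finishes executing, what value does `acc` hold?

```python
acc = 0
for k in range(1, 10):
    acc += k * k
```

Let's trace through this code step by step.

Initialize: acc = 0
Entering loop: for k in range(1, 10):
After iteration 1: k = 1, acc = 1
After iteration 2: k = 2, acc = 5
After iteration 3: k = 3, acc = 14
After iteration 4: k = 4, acc = 30
After iteration 5: k = 5, acc = 55
After iteration 6: k = 6, acc = 91
After iteration 7: k = 7, acc = 140
After iteration 8: k = 8, acc = 204
After iteration 9: k = 9, acc = 285
Loop ends.

Final answer: 285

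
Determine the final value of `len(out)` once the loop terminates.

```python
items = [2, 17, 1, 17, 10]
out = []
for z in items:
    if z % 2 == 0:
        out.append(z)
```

Let's trace through this code step by step.

Initialize: items = [2, 17, 1, 17, 10]
Initialize: out = []
Entering loop: for z in items:
After iteration 1: z = 2, out = [2]
After iteration 2: z = 17, out = [2]
After iteration 3: z = 1, out = [2]
After iteration 4: z = 17, out = [2]
After iteration 5: z = 10, out = [2, 10]
Loop ends.
len(out) = 2

Final answer: 2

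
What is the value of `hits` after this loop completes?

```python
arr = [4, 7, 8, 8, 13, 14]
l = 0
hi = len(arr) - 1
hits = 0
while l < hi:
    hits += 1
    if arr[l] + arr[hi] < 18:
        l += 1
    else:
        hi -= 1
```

Let's trace through this code step by step.

Initialize: arr = [4, 7, 8, 8, 13, 14]
Initialize: l = 0
Initialize: hi = 5
Initialize: hits = 0
Entering loop: while l < hi:
After iteration 1: l = 0, hi = 4, hits = 1
After iteration 2: l = 1, hi = 4, hits = 2
After iteration 3: l = 1, hi = 3, hits = 3
After iteration 4: l = 2, hi = 3, hits = 4
After iteration 5: l = 3, hi = 3, hits = 5
Loop ends.

Final answer: 5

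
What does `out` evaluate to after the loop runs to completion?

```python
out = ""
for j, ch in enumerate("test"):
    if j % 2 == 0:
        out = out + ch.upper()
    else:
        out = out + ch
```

Let's trace through this code step by step.

Initialize: out = ''
Entering loop: for j, ch in enumerate("test"):
After iteration 1: j = 0, ch = 't', out = 'T'
After iteration 2: j = 1, ch = 'e', out = 'Te'
After iteration 3: j = 2, ch = 's', out = 'TeS'
After iteration 4: j = 3, ch = 't', out = 'TeSt'
Loop ends.

Final answer: 'TeSt'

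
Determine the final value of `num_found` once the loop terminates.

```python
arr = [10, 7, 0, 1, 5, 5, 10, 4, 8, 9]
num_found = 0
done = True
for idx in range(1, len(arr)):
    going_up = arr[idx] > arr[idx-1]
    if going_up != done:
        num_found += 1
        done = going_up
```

Let's trace through this code step by step.

Initialize: arr = [10, 7, 0, 1, 5, 5, 10, 4, 8, 9]
Initialize: num_found = 0
Initialize: done = True
Entering loop: for idx in range(1, len(arr)):
After iteration 1: idx = 1, num_found = 1, done = False, going_up = False
After iteration 2: idx = 2, num_found = 1, done = False, going_up = False
After iteration 3: idx = 3, num_found = 2, done = True, going_up = True
After iteration 4: idx = 4, num_found = 2, done = True, going_up = True
After iteration 5: idx = 5, num_found = 3, done = False, going_up = False
After iteration 6: idx = 6, num_found = 4, done = True, going_up = True
After iteration 7: idx = 7, num_found = 5, done = False, going_up = False
After iteration 8: idx = 8, num_found = 6, done = True, going_up = True
After iteration 9: idx = 9, num_found = 6, done = True, going_up = True
Loop ends.

Final answer: 6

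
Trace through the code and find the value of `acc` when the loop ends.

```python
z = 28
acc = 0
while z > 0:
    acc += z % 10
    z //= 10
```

Let's trace through this code step by step.

Initialize: z = 28
Initialize: acc = 0
Entering loop: while z > 0:
After iteration 1: z = 2, acc = 8
After iteration 2: z = 0, acc = 10
Loop ends.

Final answer: 10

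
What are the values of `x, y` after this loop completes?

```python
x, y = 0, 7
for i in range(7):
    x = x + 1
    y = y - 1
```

Let's trace through this code step by step.

Initialize: x = 0
Initialize: y = 7
Entering loop: for i in range(7):
After iteration 1: i = 0, x = 1, y = 6
After iteration 2: i = 1, x = 2, y = 5
After iteration 3: i = 2, x = 3, y = 4
After iteration 4: i = 3, x = 4, y = 3
After iteration 5: i = 4, x = 5, y = 2
After iteration 6: i = 5, x = 6, y = 1
After iteration 7: i = 6, x = 7, y = 0
Loop ends.

Final answer: 7, 0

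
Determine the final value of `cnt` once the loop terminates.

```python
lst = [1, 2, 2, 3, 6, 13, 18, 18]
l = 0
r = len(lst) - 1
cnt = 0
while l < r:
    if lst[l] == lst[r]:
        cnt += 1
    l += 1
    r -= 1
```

Let's trace through this code step by step.

Initialize: lst = [1, 2, 2, 3, 6, 13, 18, 18]
Initialize: l = 0
Initialize: r = 7
Initialize: cnt = 0
Entering loop: while l < r:
After iteration 1: l = 1, r = 6, cnt = 0
After iteration 2: l = 2, r = 5, cnt = 0
After iteration 3: l = 3, r = 4, cnt = 0
After iteration 4: l = 4, r = 3, cnt = 0
Loop ends.

Final answer: 0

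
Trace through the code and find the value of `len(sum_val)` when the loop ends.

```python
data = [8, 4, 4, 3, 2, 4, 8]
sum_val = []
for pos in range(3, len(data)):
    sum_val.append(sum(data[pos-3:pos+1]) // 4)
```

Let's trace through this code step by step.

Initialize: data = [8, 4, 4, 3, 2, 4, 8]
Initialize: sum_val = []
Entering loop: for pos in range(3, len(data)):
After iteration 1: pos = 3, sum_val = [4]
After iteration 2: pos = 4, sum_val = [4, 3]
After iteration 3: pos = 5, sum_val = [4, 3, 3]
After iteration 4: pos = 6, sum_val = [4, 3, 3, 4]
Loop ends.
len(sum_val) = 4

Final answer: 4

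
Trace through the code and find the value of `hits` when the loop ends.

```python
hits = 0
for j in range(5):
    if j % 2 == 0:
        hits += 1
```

Let's trace through this code step by step.

Initialize: hits = 0
Entering loop: for j in range(5):
After iteration 1: j = 0, hits = 1
After iteration 2: j = 1, hits = 1
After iteration 3: j = 2, hits = 2
After iteration 4: j = 3, hits = 2
After iteration 5: j = 4, hits = 3
Loop ends.

Final answer: 3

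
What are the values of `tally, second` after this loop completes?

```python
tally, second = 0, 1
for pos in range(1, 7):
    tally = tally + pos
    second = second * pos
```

Let's trace through this code step by step.

Initialize: tally = 0
Initialize: second = 1
Entering loop: for pos in range(1, 7):
After iteration 1: pos = 1, tally = 1, second = 1
After iteration 2: pos = 2, tally = 3, second = 2
After iteration 3: pos = 3, tally = 6, second = 6
After iteration 4: pos = 4, tally = 10, second = 24
After iteration 5: pos = 5, tally = 15, second = 120
After iteration 6: pos = 6, tally = 21, second = 720
Loop ends.

Final answer: 21, 720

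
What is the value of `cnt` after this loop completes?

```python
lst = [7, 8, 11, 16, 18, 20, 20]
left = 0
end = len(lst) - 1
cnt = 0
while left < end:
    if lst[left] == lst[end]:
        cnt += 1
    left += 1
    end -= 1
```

Let's trace through this code step by step.

Initialize: lst = [7, 8, 11, 16, 18, 20, 20]
Initialize: left = 0
Initialize: end = 6
Initialize: cnt = 0
Entering loop: while left < end:
After iteration 1: left = 1, end = 5, cnt = 0
After iteration 2: left = 2, end = 4, cnt = 0
After iteration 3: left = 3, end = 3, cnt = 0
Loop ends.

Final answer: 0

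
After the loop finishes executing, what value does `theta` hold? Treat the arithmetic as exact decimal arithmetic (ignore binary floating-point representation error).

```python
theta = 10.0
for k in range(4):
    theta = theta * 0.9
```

Let's trace through this code step by step.

Initialize: theta = 10.0
Entering loop: for k in range(4):
After iteration 1: k = 0, theta = 9.0
After iteration 2: k = 1, theta = 8.1
After iteration 3: k = 2, theta = 7.29
After iteration 4: k = 3, theta = 6.561
Loop ends.

Final answer: 6.561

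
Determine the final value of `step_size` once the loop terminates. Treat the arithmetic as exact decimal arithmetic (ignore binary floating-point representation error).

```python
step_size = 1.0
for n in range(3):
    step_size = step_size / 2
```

Let's trace through this code step by step.

Initialize: step_size = 1.0
Entering loop: for n in range(3):
After iteration 1: n = 0, step_size = 0.5
After iteration 2: n = 1, step_size = 0.25
After iteration 3: n = 2, step_size = 0.125
Loop ends.

Final answer: 0.125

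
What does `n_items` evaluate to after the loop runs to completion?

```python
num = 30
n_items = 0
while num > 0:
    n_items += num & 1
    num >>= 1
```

Let's trace through this code step by step.

Initialize: num = 30
Initialize: n_items = 0
Entering loop: while num > 0:
After iteration 1: num = 15, n_items = 0
After iteration 2: num = 7, n_items = 1
After iteration 3: num = 3, n_items = 2
After iteration 4: num = 1, n_items = 3
After iteration 5: num = 0, n_items = 4
Loop ends.

Final answer: 4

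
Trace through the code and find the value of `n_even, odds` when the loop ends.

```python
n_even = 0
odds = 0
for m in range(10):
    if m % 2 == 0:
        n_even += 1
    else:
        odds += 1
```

Let's trace through this code step by step.

Initialize: n_even = 0
Initialize: odds = 0
Entering loop: for m in range(10):
After iteration 1: m = 0, n_even = 1, odds = 0
After iteration 2: m = 1, n_even = 1, odds = 1
After iteration 3: m = 2, n_even = 2, odds = 1
After iteration 4: m = 3, n_even = 2, odds = 2
After iteration 5: m = 4, n_even = 3, odds = 2
After iteration 6: m = 5, n_even = 3, odds = 3
After iteration 7: m = 6, n_even = 4, odds = 3
After iteration 8: m = 7, n_even = 4, odds = 4
After iteration 9: m = 8, n_even = 5, odds = 4
After iteration 10: m = 9, n_even = 5, odds = 5
Loop ends.

Final answer: 5, 5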